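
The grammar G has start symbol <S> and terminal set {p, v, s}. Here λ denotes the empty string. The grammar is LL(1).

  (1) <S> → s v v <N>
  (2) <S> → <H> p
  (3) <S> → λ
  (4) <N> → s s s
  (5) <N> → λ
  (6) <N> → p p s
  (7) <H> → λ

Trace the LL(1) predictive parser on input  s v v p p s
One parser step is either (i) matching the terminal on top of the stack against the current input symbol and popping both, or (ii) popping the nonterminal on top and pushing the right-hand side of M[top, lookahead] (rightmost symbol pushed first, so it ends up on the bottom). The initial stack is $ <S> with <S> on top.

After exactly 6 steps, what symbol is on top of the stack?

p

     Stack        Input          Action
  1  $ <S>        s v v p p s $  expand <S> → s v v <N>
  2  $ <N> v v s  s v v p p s $  match s
  3  $ <N> v v    v v p p s $    match v
  4  $ <N> v      v p p s $      match v
  5  $ <N>        p p s $        expand <N> → p p s
  6  $ s p p      p p s $        match p
Stack after step 6: $ s p (top = p).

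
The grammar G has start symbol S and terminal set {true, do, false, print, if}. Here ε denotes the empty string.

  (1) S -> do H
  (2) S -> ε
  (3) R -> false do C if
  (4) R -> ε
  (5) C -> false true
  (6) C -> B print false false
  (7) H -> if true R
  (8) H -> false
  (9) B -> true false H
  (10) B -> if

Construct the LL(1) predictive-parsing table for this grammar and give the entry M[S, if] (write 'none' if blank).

FIRST(S): from S->do H we get {do}; from S->ε we get {ε}. So FIRST(S) = {ε, do}.
FIRST(R): from R->false do C if we get {false}; from R->ε we get {ε}. So FIRST(R) = {ε, false}.
FIRST(H): from H->if true R we get {if}; from H->false we get {false}. So FIRST(H) = {false, if}.
FIRST(B): from B->true false H we get {true}; from B->if we get {if}. So FIRST(B) = {if, true}.
FIRST(C): from C->false true we get {false}; from C->B print false false we get {if, true}. So FIRST(C) = {false, if, true}.
FOLLOW(S) includes $ since S is the start symbol.
FOLLOW(S): S appears on no right-hand side. Thus FOLLOW(S) = {$}.
For S -> do H: FIRST(do H) = {do}, so it goes in M[S, t] for t ∈ {do}.
For S -> ε: FIRST(ε) = {ε}, so it goes in M[S, t] for t ∈ {}; since ε ∈ FIRST, also for every t ∈ FOLLOW(S) = {$}.
None of these place a production in M[S, if].

none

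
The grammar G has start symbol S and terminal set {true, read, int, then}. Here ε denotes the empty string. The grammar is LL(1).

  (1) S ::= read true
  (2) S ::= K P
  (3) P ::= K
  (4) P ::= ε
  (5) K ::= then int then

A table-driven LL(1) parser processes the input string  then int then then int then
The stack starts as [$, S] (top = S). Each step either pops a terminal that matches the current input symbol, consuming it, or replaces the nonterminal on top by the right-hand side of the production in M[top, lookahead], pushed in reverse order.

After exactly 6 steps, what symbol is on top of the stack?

K

step 1: stack=$ S  input=then int then then int then $  — expand S ::= K P
step 2: stack=$ P K  input=then int then then int then $  — expand K ::= then int then
step 3: stack=$ P then int then  input=then int then then int then $  — match then
step 4: stack=$ P then int  input=int then then int then $  — match int
step 5: stack=$ P then  input=then then int then $  — match then
step 6: stack=$ P  input=then int then $  — expand P ::= K
Stack after step 6: $ K (top = K).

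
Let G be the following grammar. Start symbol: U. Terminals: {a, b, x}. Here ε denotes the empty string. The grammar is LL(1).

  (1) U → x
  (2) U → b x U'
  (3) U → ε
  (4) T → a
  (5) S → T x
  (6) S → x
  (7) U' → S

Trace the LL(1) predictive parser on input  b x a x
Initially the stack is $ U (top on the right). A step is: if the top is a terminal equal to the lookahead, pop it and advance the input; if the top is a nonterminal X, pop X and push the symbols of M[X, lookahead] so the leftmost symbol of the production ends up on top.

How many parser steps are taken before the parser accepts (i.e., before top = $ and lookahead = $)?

8

step 1: stack=$ U  input=b x a x $  — expand U → b x U'
step 2: stack=$ U' x b  input=b x a x $  — match b
step 3: stack=$ U' x  input=x a x $  — match x
step 4: stack=$ U'  input=a x $  — expand U' → S
step 5: stack=$ S  input=a x $  — expand S → T x
step 6: stack=$ x T  input=a x $  — expand T → a
step 7: stack=$ x a  input=a x $  — match a
step 8: stack=$ x  input=x $  — match x
Accept reached after 8 steps.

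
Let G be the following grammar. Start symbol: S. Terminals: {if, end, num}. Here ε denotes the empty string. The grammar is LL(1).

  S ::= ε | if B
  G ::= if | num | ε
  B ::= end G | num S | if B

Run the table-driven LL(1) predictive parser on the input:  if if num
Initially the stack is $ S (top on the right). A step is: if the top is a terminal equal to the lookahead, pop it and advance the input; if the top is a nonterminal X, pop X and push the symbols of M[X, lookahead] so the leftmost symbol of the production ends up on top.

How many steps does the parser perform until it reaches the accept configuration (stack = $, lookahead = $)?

7

step 1: stack=$ S  input=if if num $  — expand S ::= if B
step 2: stack=$ B if  input=if if num $  — match if
step 3: stack=$ B  input=if num $  — expand B ::= if B
step 4: stack=$ B if  input=if num $  — match if
step 5: stack=$ B  input=num $  — expand B ::= num S
step 6: stack=$ S num  input=num $  — match num
step 7: stack=$ S  input=$  — expand S ::= ε
Accept reached after 7 steps.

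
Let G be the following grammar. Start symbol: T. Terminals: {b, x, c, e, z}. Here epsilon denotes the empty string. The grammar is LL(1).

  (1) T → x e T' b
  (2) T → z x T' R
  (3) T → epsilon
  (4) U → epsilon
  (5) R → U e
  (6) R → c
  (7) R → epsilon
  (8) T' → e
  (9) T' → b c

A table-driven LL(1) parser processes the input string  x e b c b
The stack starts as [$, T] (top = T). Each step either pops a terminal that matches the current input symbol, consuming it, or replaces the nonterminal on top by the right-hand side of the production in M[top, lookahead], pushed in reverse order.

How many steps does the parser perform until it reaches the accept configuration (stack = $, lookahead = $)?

     Stack       Input        Action
  1  $ T         x e b c b $  expand T → x e T' b
  2  $ b T' e x  x e b c b $  match x
  3  $ b T' e    e b c b $    match e
  4  $ b T'      b c b $      expand T' → b c
  5  $ b c b     b c b $      match b
  6  $ b c       c b $        match c
  7  $ b         b $          match b
Accept reached after 7 steps.

7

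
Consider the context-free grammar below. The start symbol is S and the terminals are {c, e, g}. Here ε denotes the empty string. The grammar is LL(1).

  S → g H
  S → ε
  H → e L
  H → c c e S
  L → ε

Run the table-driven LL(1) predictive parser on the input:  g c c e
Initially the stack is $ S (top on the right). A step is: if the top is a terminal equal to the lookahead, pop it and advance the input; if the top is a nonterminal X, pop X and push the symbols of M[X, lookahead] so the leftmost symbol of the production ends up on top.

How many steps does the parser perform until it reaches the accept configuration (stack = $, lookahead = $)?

step 1: stack=$ S  input=g c c e $  — expand S → g H
step 2: stack=$ H g  input=g c c e $  — match g
step 3: stack=$ H  input=c c e $  — expand H → c c e S
step 4: stack=$ S e c c  input=c c e $  — match c
step 5: stack=$ S e c  input=c e $  — match c
step 6: stack=$ S e  input=e $  — match e
step 7: stack=$ S  input=$  — expand S → ε
Accept reached after 7 steps.

7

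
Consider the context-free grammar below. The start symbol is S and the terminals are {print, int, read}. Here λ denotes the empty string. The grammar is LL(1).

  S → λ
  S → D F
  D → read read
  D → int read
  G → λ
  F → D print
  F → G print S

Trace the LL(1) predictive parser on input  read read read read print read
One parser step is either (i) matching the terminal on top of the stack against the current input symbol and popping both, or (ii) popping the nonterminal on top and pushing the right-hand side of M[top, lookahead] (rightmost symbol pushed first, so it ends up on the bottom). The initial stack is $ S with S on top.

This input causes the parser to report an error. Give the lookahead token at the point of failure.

step 1: stack=$ S  input=read read read read print read $  — expand S → D F
step 2: stack=$ F D  input=read read read read print read $  — expand D → read read
step 3: stack=$ F read read  input=read read read read print read $  — match read
step 4: stack=$ F read  input=read read read print read $  — match read
step 5: stack=$ F  input=read read print read $  — expand F → D print
step 6: stack=$ print D  input=read read print read $  — expand D → read read
step 7: stack=$ print read read  input=read read print read $  — match read
step 8: stack=$ print read  input=read print read $  — match read
step 9: stack=$ print  input=print read $  — match print
step 10: stack=$  input=read $  — error: stack empty but input remains

read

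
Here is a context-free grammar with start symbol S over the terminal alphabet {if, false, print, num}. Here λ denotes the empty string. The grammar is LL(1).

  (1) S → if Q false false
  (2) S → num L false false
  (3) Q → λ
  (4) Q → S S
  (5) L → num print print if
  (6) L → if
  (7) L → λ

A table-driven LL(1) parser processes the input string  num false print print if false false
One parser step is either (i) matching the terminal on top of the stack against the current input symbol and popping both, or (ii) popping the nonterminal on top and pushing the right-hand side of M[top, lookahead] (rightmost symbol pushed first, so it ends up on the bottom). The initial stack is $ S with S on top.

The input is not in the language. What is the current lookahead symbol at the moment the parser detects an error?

print

     Stack                Input                                   Action
  1  $ S                  num false print print if false false $  expand S → num L false false
  2  $ false false L num  num false print print if false false $  match num
  3  $ false false L      false print print if false false $      expand L → λ
  4  $ false false        false print print if false false $      match false
  5  $ false              print print if false false $            error: top is terminal false but lookahead is print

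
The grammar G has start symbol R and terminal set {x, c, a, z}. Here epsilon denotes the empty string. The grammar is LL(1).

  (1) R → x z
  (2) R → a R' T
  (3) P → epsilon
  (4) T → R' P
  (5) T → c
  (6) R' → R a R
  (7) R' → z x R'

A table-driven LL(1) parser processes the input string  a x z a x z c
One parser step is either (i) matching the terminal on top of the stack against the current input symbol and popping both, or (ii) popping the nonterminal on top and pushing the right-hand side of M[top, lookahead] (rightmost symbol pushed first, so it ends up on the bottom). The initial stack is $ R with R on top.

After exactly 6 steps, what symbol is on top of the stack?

step 1: stack=$ R  input=a x z a x z c $  — expand R → a R' T
step 2: stack=$ T R' a  input=a x z a x z c $  — match a
step 3: stack=$ T R'  input=x z a x z c $  — expand R' → R a R
step 4: stack=$ T R a R  input=x z a x z c $  — expand R → x z
step 5: stack=$ T R a z x  input=x z a x z c $  — match x
step 6: stack=$ T R a z  input=z a x z c $  — match z
Stack after step 6: $ T R a (top = a).

a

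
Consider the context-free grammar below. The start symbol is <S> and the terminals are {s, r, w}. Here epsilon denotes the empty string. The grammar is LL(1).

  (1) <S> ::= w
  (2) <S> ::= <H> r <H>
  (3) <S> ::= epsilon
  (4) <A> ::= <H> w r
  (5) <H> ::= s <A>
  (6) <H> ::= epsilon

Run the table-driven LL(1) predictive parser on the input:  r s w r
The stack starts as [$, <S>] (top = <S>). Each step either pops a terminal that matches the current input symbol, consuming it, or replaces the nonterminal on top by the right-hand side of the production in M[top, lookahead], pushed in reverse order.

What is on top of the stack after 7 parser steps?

w

step 1: stack=$ <S>  input=r s w r $  — expand <S> ::= <H> r <H>
step 2: stack=$ <H> r <H>  input=r s w r $  — expand <H> ::= epsilon
step 3: stack=$ <H> r  input=r s w r $  — match r
step 4: stack=$ <H>  input=s w r $  — expand <H> ::= s <A>
step 5: stack=$ <A> s  input=s w r $  — match s
step 6: stack=$ <A>  input=w r $  — expand <A> ::= <H> w r
step 7: stack=$ r w <H>  input=w r $  — expand <H> ::= epsilon
Stack after step 7: $ r w (top = w).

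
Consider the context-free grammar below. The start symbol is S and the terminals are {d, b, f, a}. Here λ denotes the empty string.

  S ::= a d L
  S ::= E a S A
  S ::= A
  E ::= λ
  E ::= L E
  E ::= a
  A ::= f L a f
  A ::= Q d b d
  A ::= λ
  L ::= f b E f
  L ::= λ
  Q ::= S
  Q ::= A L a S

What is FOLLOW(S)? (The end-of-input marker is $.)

FIRST(L) = {λ, f}
FIRST(E) = {λ, a, f}  (via L E)
FIRST(S) = {λ, a, d, f}  (via E a S A, A)
FIRST(A) = {λ, a, d, f}  (via Q d b d)
FIRST(Q) = {λ, a, d, f}  (via S, A L a S)
FOLLOW(S) includes $ since S is the start symbol.
FOLLOW(E): in S::=E a S A, E is followed by a S A with FIRST {a}; in E::=L E, the suffix after E is empty (adds nothing new); in L::=f b E f, E is followed by f with FIRST {f}. Thus FOLLOW(E) = {a, f}.
FOLLOW(Q): in A::=Q d b d, Q is followed by d b d with FIRST {d}. Thus FOLLOW(Q) = {d}.
FOLLOW(S): in S::=E a S A, S is followed by A with FIRST {λ, a, d, f}; in S::=E a S A, the suffix after S is nullable (adds nothing new); in Q::=S, the suffix after S is empty, so FOLLOW(S) ⊇ FOLLOW(Q) = {d}; in Q::=A L a S, the suffix after S is empty, so FOLLOW(S) ⊇ FOLLOW(Q) = {d}. Thus FOLLOW(S) = {$, a, d, f}.
FOLLOW(A): in S::=E a S A, the suffix after A is empty, so FOLLOW(A) ⊇ FOLLOW(S) = {$, a, d, f}; in S::=A, the suffix after A is empty, so FOLLOW(A) ⊇ FOLLOW(S) = {$, a, d, f}; in Q::=A L a S, A is followed by L a S with FIRST {a, f}. Thus FOLLOW(A) = {$, a, d, f}.
FOLLOW(L): in S::=a d L, the suffix after L is empty, so FOLLOW(L) ⊇ FOLLOW(S) = {$, a, d, f}; in E::=L E, L is followed by E with FIRST {λ, a, f}; in E::=L E, the suffix after L is nullable, so FOLLOW(L) ⊇ FOLLOW(E) = {a, f}; in A::=f L a f, L is followed by a f with FIRST {a}; in Q::=A L a S, L is followed by a S with FIRST {a}. Thus FOLLOW(L) = {$, a, d, f}.

{$, a, d, f}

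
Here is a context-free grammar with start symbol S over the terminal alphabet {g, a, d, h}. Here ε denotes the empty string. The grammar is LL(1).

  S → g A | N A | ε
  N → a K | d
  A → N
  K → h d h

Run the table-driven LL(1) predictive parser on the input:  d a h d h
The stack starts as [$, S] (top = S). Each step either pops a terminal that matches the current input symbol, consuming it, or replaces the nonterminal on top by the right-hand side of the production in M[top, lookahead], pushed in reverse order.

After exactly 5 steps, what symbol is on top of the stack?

a

step 1: stack=$ S  input=d a h d h $  — expand S → N A
step 2: stack=$ A N  input=d a h d h $  — expand N → d
step 3: stack=$ A d  input=d a h d h $  — match d
step 4: stack=$ A  input=a h d h $  — expand A → N
step 5: stack=$ N  input=a h d h $  — expand N → a K
Stack after step 5: $ K a (top = a).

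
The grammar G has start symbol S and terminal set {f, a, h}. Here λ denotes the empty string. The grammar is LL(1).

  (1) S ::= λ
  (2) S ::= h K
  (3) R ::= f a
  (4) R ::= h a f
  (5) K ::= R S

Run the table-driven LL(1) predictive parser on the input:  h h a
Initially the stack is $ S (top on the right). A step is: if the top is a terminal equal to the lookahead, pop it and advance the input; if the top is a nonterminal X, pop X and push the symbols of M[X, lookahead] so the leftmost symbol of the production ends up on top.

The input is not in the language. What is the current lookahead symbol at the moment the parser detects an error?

step 1: stack=$ S  input=h h a $  — expand S ::= h K
step 2: stack=$ K h  input=h h a $  — match h
step 3: stack=$ K  input=h a $  — expand K ::= R S
step 4: stack=$ S R  input=h a $  — expand R ::= h a f
step 5: stack=$ S f a h  input=h a $  — match h
step 6: stack=$ S f a  input=a $  — match a
step 7: stack=$ S f  input=$  — error: top is terminal f but lookahead is $

$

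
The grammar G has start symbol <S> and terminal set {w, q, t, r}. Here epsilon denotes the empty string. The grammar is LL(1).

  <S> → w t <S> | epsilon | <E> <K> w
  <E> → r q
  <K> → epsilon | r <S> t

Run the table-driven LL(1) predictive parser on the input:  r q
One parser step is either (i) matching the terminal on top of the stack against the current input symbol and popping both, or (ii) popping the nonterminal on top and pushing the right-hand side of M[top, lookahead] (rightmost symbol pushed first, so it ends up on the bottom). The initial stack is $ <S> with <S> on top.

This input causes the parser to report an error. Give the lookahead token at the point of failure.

step 1: stack=$ <S>  input=r q $  — expand <S> → <E> <K> w
step 2: stack=$ w <K> <E>  input=r q $  — expand <E> → r q
step 3: stack=$ w <K> q r  input=r q $  — match r
step 4: stack=$ w <K> q  input=q $  — match q
step 5: stack=$ w <K>  input=$  — error: M[<K>, $] is empty

$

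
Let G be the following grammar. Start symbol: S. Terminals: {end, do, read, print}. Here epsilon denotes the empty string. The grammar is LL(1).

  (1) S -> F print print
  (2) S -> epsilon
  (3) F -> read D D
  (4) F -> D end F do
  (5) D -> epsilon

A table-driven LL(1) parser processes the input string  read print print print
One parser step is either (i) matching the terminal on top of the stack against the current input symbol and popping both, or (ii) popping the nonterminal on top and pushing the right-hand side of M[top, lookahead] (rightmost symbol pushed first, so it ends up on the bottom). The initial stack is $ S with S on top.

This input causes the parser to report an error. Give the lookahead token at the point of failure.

print

step 1: stack=$ S  input=read print print print $  — expand S -> F print print
step 2: stack=$ print print F  input=read print print print $  — expand F -> read D D
step 3: stack=$ print print D D read  input=read print print print $  — match read
step 4: stack=$ print print D D  input=print print print $  — expand D -> epsilon
step 5: stack=$ print print D  input=print print print $  — expand D -> epsilon
step 6: stack=$ print print  input=print print print $  — match print
step 7: stack=$ print  input=print print $  — match print
step 8: stack=$  input=print $  — error: stack empty but input remains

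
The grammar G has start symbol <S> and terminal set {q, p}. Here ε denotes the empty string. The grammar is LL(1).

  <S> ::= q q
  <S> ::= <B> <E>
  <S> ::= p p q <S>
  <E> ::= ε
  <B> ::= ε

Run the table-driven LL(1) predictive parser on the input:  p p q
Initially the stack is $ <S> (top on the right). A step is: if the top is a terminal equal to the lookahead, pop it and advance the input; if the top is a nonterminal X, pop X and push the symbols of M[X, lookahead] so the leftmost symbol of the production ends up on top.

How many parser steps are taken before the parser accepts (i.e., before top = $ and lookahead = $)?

     Stack        Input    Action
  1  $ <S>        p p q $  expand <S> ::= p p q <S>
  2  $ <S> q p p  p p q $  match p
  3  $ <S> q p    p q $    match p
  4  $ <S> q      q $      match q
  5  $ <S>        $        expand <S> ::= <B> <E>
  6  $ <E> <B>    $        expand <B> ::= ε
  7  $ <E>        $        expand <E> ::= ε
Accept reached after 7 steps.

7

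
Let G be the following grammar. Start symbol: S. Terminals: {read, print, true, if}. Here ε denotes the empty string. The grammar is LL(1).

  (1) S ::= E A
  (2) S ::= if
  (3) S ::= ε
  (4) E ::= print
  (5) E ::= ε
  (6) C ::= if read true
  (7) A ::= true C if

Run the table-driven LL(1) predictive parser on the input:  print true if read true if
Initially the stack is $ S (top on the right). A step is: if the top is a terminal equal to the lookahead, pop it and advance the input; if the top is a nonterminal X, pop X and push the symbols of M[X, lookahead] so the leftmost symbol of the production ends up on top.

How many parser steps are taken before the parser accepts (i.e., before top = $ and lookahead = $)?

step 1: stack=$ S  input=print true if read true if $  — expand S ::= E A
step 2: stack=$ A E  input=print true if read true if $  — expand E ::= print
step 3: stack=$ A print  input=print true if read true if $  — match print
step 4: stack=$ A  input=true if read true if $  — expand A ::= true C if
step 5: stack=$ if C true  input=true if read true if $  — match true
step 6: stack=$ if C  input=if read true if $  — expand C ::= if read true
step 7: stack=$ if true read if  input=if read true if $  — match if
step 8: stack=$ if true read  input=read true if $  — match read
step 9: stack=$ if true  input=true if $  — match true
step 10: stack=$ if  input=if $  — match if
Accept reached after 10 steps.

10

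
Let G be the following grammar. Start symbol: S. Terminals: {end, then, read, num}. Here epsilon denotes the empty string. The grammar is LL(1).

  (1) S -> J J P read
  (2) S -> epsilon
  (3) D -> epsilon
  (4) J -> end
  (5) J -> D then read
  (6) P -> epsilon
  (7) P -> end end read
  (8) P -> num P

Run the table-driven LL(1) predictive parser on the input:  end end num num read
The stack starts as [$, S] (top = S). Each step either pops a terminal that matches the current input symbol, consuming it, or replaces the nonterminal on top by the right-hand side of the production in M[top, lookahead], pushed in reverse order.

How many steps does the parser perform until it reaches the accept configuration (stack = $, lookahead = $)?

step 1: stack=$ S  input=end end num num read $  — expand S -> J J P read
step 2: stack=$ read P J J  input=end end num num read $  — expand J -> end
step 3: stack=$ read P J end  input=end end num num read $  — match end
step 4: stack=$ read P J  input=end num num read $  — expand J -> end
step 5: stack=$ read P end  input=end num num read $  — match end
step 6: stack=$ read P  input=num num read $  — expand P -> num P
step 7: stack=$ read P num  input=num num read $  — match num
step 8: stack=$ read P  input=num read $  — expand P -> num P
step 9: stack=$ read P num  input=num read $  — match num
step 10: stack=$ read P  input=read $  — expand P -> epsilon
step 11: stack=$ read  input=read $  — match read
Accept reached after 11 steps.

11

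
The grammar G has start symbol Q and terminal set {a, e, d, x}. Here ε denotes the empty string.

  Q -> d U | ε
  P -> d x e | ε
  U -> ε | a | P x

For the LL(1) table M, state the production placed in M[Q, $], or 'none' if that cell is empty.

FIRST(Q) = {ε, d}
FIRST(P) = {ε, d}
FIRST(U) = {ε, a, d, x}  (via P x)
FOLLOW(Q) includes $ since Q is the start symbol.
FOLLOW(Q): Q appears on no right-hand side. Thus FOLLOW(Q) = {$}.
For Q -> d U: FIRST(d U) = {d}, so it goes in M[Q, t] for t ∈ {d}.
For Q -> ε: FIRST(ε) = {ε}, so it goes in M[Q, t] for t ∈ {}; since ε ∈ FIRST, also for every t ∈ FOLLOW(Q) = {$}.

Q -> ε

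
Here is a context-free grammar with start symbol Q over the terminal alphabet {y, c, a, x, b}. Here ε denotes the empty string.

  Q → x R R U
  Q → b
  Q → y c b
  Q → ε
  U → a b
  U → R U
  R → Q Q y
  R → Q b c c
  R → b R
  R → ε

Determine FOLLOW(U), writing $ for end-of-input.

{$, b, x, y}

FIRST(Q): from Q→x R R U we get {x}; from Q→b we get {b}; from Q→y c b we get {y}; from Q→ε we get {ε}. So FIRST(Q) = {ε, b, x, y}.
FIRST(R): from R→Q Q y we get {b, x, y}; from R→Q b c c we get {b, x, y}; from R→b R we get {b}; from R→ε we get {ε}. So FIRST(R) = {ε, b, x, y}.
FIRST(U): from U→a b we get {a}; from U→R U we get {a, b, x, y}. So FIRST(U) = {a, b, x, y}.
FOLLOW(Q) includes $ since Q is the start symbol.
FOLLOW(Q): in R→Q Q y (occurrence 1), Q is followed by Q y with FIRST {b, x, y}; in R→Q Q y (occurrence 2), Q is followed by y with FIRST {y}; in R→Q b c c, Q is followed by b c c with FIRST {b}. Thus FOLLOW(Q) = {$, b, x, y}.
FOLLOW(U): in Q→x R R U, the suffix after U is empty, so FOLLOW(U) ⊇ FOLLOW(Q) = {$, b, x, y}; in U→R U, the suffix after U is empty (adds nothing new). Thus FOLLOW(U) = {$, b, x, y}.
FOLLOW(R): in Q→x R R U (occurrence 1), R is followed by R U with FIRST {a, b, x, y}; in Q→x R R U (occurrence 2), R is followed by U with FIRST {a, b, x, y}; in U→R U, R is followed by U with FIRST {a, b, x, y}; in R→b R, the suffix after R is empty (adds nothing new). Thus FOLLOW(R) = {a, b, x, y}.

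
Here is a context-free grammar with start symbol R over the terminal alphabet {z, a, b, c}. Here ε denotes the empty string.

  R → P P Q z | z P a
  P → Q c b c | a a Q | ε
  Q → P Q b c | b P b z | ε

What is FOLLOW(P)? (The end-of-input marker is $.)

{a, b, c, z}

FIRST(R) = {a, b, c, z}  (via P P Q z)
FIRST(P) = {ε, a, b, c}  (via Q c b c)
FIRST(Q) = {ε, a, b, c}  (via P Q b c)
FOLLOW(R) includes $ since R is the start symbol.
FOLLOW(R): R appears on no right-hand side. Thus FOLLOW(R) = {$}.
FOLLOW(P): in R→P P Q z (occurrence 1), P is followed by P Q z with FIRST {a, b, c, z}; in R→P P Q z (occurrence 2), P is followed by Q z with FIRST {a, b, c, z}; in R→z P a, P is followed by a with FIRST {a}; in Q→P Q b c, P is followed by Q b c with FIRST {a, b, c}; in Q→b P b z, P is followed by b z with FIRST {b}. Thus FOLLOW(P) = {a, b, c, z}.
FOLLOW(Q): in R→P P Q z, Q is followed by z with FIRST {z}; in P→Q c b c, Q is followed by c b c with FIRST {c}; in P→a a Q, the suffix after Q is empty, so FOLLOW(Q) ⊇ FOLLOW(P) = {a, b, c, z}; in Q→P Q b c, Q is followed by b c with FIRST {b}. Thus FOLLOW(Q) = {a, b, c, z}.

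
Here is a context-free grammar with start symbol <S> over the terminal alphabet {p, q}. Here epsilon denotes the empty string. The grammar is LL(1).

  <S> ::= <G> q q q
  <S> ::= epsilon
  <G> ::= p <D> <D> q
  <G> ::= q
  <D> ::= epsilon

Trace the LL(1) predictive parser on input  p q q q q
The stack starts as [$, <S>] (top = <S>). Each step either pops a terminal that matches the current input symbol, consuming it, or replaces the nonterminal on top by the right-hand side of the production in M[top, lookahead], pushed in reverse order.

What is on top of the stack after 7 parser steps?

step 1: stack=$ <S>  input=p q q q q $  — expand <S> ::= <G> q q q
step 2: stack=$ q q q <G>  input=p q q q q $  — expand <G> ::= p <D> <D> q
step 3: stack=$ q q q q <D> <D> p  input=p q q q q $  — match p
step 4: stack=$ q q q q <D> <D>  input=q q q q $  — expand <D> ::= epsilon
step 5: stack=$ q q q q <D>  input=q q q q $  — expand <D> ::= epsilon
step 6: stack=$ q q q q  input=q q q q $  — match q
step 7: stack=$ q q q  input=q q q $  — match q
Stack after step 7: $ q q (top = q).

q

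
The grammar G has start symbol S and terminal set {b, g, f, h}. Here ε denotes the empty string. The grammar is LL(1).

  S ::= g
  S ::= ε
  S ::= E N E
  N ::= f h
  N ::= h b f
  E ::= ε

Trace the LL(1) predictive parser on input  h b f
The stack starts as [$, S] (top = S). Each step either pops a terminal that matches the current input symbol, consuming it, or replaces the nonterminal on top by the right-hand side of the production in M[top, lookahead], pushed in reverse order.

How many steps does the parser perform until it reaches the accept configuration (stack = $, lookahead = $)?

step 1: stack=$ S  input=h b f $  — expand S ::= E N E
step 2: stack=$ E N E  input=h b f $  — expand E ::= ε
step 3: stack=$ E N  input=h b f $  — expand N ::= h b f
step 4: stack=$ E f b h  input=h b f $  — match h
step 5: stack=$ E f b  input=b f $  — match b
step 6: stack=$ E f  input=f $  — match f
step 7: stack=$ E  input=$  — expand E ::= ε
Accept reached after 7 steps.

7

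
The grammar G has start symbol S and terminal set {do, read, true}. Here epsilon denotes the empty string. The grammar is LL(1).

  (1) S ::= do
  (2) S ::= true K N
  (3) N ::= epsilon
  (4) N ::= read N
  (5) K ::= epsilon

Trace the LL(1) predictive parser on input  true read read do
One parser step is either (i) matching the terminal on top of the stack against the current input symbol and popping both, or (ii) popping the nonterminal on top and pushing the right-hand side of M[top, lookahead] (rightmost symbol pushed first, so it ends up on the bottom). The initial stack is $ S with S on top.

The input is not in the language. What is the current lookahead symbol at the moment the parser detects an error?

do

     Stack       Input                Action
  1  $ S         true read read do $  expand S ::= true K N
  2  $ N K true  true read read do $  match true
  3  $ N K       read read do $       expand K ::= epsilon
  4  $ N         read read do $       expand N ::= read N
  5  $ N read    read read do $       match read
  6  $ N         read do $            expand N ::= read N
  7  $ N read    read do $            match read
  8  $ N         do $                 error: M[N, do] is empty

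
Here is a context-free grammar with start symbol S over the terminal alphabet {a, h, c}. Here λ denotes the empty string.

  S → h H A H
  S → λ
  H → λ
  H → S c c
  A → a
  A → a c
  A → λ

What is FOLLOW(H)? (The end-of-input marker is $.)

{$, a, c, h}

FIRST(S): from S→h H A H we get {h}; from S→λ we get {λ}. So FIRST(S) = {λ, h}.
FIRST(A): from A→a we get {a}; from A→a c we get {a}; from A→λ we get {λ}. So FIRST(A) = {λ, a}.
FIRST(H): from H→λ we get {λ}; from H→S c c we get {c, h}. So FIRST(H) = {λ, c, h}.
FOLLOW(S) includes $ since S is the start symbol.
FOLLOW(S): in H→S c c, S is followed by c c with FIRST {c}. Thus FOLLOW(S) = {$, c}.
FOLLOW(H): in S→h H A H (occurrence 1), H is followed by A H with FIRST {λ, a, c, h}; in S→h H A H (occurrence 1), the suffix after H is nullable, so FOLLOW(H) ⊇ FOLLOW(S) = {$, c}; in S→h H A H (occurrence 2), the suffix after H is empty, so FOLLOW(H) ⊇ FOLLOW(S) = {$, c}. Thus FOLLOW(H) = {$, a, c, h}.
FOLLOW(A): in S→h H A H, A is followed by H with FIRST {λ, c, h}; in S→h H A H, the suffix after A is nullable, so FOLLOW(A) ⊇ FOLLOW(S) = {$, c}. Thus FOLLOW(A) = {$, c, h}.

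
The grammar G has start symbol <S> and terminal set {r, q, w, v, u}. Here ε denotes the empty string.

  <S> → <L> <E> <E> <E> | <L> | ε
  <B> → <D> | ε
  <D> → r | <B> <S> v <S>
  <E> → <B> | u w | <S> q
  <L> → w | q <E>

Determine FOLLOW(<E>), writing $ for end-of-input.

{$, q, r, u, v, w}

FIRST(<L>): from <L>→w we get {w}; from <L>→q <E> we get {q}. So FIRST(<L>) = {q, w}.
FIRST(<S>): from <S>→<L> <E> <E> <E> we get {q, w}; from <S>→<L> we get {q, w}; from <S>→ε we get {ε}. So FIRST(<S>) = {ε, q, w}.
FIRST(<B>): from <B>→<D> we get {q, r, v, w}; from <B>→ε we get {ε}. So FIRST(<B>) = {ε, q, r, v, w}.
FIRST(<D>): from <D>→r we get {r}; from <D>→<B> <S> v <S> we get {q, r, v, w}. So FIRST(<D>) = {q, r, v, w}.
FIRST(<E>): from <E>→<B> we get {ε, q, r, v, w}; from <E>→u w we get {u}; from <E>→<S> q we get {q, w}. So FIRST(<E>) = {ε, q, r, u, v, w}.
FOLLOW(<S>) includes $ since <S> is the start symbol.
FOLLOW(<S>): in <D>→<B> <S> v <S> (occurrence 1), <S> is followed by v <S> with FIRST {v}; in <D>→<B> <S> v <S> (occurrence 2), the suffix after <S> is empty, so FOLLOW(<S>) ⊇ FOLLOW(<D>) = {$, q, r, u, v, w}; in <E>→<S> q, <S> is followed by q with FIRST {q}. Thus FOLLOW(<S>) = {$, q, r, u, v, w}.
FOLLOW(<L>): in <S>→<L> <E> <E> <E>, <L> is followed by <E> <E> <E> with FIRST {ε, q, r, u, v, w}; in <S>→<L> <E> <E> <E>, the suffix after <L> is nullable, so FOLLOW(<L>) ⊇ FOLLOW(<S>) = {$, q, r, u, v, w}; in <S>→<L>, the suffix after <L> is empty, so FOLLOW(<L>) ⊇ FOLLOW(<S>) = {$, q, r, u, v, w}. Thus FOLLOW(<L>) = {$, q, r, u, v, w}.
FOLLOW(<E>): in <S>→<L> <E> <E> <E> (occurrence 1), <E> is followed by <E> <E> with FIRST {ε, q, r, u, v, w}; in <S>→<L> <E> <E> <E> (occurrence 1), the suffix after <E> is nullable, so FOLLOW(<E>) ⊇ FOLLOW(<S>) = {$, q, r, u, v, w}; in <S>→<L> <E> <E> <E> (occurrence 2), <E> is followed by <E> with FIRST {ε, q, r, u, v, w}; in <S>→<L> <E> <E> <E> (occurrence 2), the suffix after <E> is nullable, so FOLLOW(<E>) ⊇ FOLLOW(<S>) = {$, q, r, u, v, w}; in <S>→<L> <E> <E> <E> (occurrence 3), the suffix after <E> is empty, so FOLLOW(<E>) ⊇ FOLLOW(<S>) = {$, q, r, u, v, w}; in <L>→q <E>, the suffix after <E> is empty, so FOLLOW(<E>) ⊇ FOLLOW(<L>) = {$, q, r, u, v, w}. Thus FOLLOW(<E>) = {$, q, r, u, v, w}.
FOLLOW(<B>): in <D>→<B> <S> v <S>, <B> is followed by <S> v <S> with FIRST {q, v, w}; in <E>→<B>, the suffix after <B> is empty, so FOLLOW(<B>) ⊇ FOLLOW(<E>) = {$, q, r, u, v, w}. Thus FOLLOW(<B>) = {$, q, r, u, v, w}.
FOLLOW(<D>): in <B>→<D>, the suffix after <D> is empty, so FOLLOW(<D>) ⊇ FOLLOW(<B>) = {$, q, r, u, v, w}. Thus FOLLOW(<D>) = {$, q, r, u, v, w}.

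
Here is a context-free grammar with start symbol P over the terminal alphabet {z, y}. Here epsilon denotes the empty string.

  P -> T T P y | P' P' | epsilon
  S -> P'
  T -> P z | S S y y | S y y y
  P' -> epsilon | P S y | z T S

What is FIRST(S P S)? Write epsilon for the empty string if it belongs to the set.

{epsilon, y, z}

FIRST(P): from P->T T P y we get {y, z}; from P->P' P' we get {epsilon, y, z}; from P->epsilon we get {epsilon}. So FIRST(P) = {epsilon, y, z}.
FIRST(S): from S->P' we get {epsilon, y, z}. So FIRST(S) = {epsilon, y, z}.
FIRST(T): from T->P z we get {y, z}; from T->S S y y we get {y, z}; from T->S y y y we get {y, z}. So FIRST(T) = {y, z}.
FIRST(P'): from P'->epsilon we get {epsilon}; from P'->P S y we get {y, z}; from P'->z T S we get {z}. So FIRST(P') = {epsilon, y, z}.
FIRST(S P S): take FIRST of each symbol in turn, carrying on past any symbol whose FIRST contains epsilon; result {epsilon, y, z}.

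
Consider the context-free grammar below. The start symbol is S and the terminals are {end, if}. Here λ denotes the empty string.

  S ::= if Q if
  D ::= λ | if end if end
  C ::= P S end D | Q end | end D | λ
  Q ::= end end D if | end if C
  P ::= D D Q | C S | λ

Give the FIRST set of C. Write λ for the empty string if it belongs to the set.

{λ, end, if}

FIRST(S): from S::=if Q if we get {if}. So FIRST(S) = {if}.
FIRST(D): from D::=λ we get {λ}; from D::=if end if end we get {if}. So FIRST(D) = {λ, if}.
FIRST(Q): from Q::=end end D if we get {end}; from Q::=end if C we get {end}. So FIRST(Q) = {end}.
FIRST(C): from C::=P S end D we get {end, if}; from C::=Q end we get {end}; from C::=end D we get {end}; from C::=λ we get {λ}. So FIRST(C) = {λ, end, if}.
FIRST(P): from P::=D D Q we get {end, if}; from P::=C S we get {end, if}; from P::=λ we get {λ}. So FIRST(P) = {λ, end, if}.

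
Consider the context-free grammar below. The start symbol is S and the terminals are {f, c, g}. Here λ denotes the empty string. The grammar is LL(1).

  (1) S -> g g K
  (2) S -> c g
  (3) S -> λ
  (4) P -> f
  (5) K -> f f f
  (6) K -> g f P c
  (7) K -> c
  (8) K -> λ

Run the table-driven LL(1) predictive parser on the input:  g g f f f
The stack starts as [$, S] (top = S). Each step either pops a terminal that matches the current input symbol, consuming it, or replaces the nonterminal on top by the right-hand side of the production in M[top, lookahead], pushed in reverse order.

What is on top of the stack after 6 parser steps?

     Stack    Input        Action
  1  $ S      g g f f f $  expand S -> g g K
  2  $ K g g  g g f f f $  match g
  3  $ K g    g f f f $    match g
  4  $ K      f f f $      expand K -> f f f
  5  $ f f f  f f f $      match f
  6  $ f f    f f $        match f
Stack after step 6: $ f (top = f).

f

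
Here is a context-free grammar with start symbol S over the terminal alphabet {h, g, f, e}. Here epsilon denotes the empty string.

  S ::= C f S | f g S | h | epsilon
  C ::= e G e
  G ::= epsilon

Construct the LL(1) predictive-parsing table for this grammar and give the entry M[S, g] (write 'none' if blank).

FIRST(C) = {e}
FIRST(G) = {epsilon}
FIRST(S) = {epsilon, e, f, h}  (via C f S)
FOLLOW(S) includes $ since S is the start symbol.
FOLLOW(S): in S::=C f S, the suffix after S is empty (adds nothing new); in S::=f g S, the suffix after S is empty (adds nothing new). Thus FOLLOW(S) = {$}.
For S ::= C f S: FIRST(C f S) = {e}, so it goes in M[S, t] for t ∈ {e}.
For S ::= f g S: FIRST(f g S) = {f}, so it goes in M[S, t] for t ∈ {f}.
For S ::= h: FIRST(h) = {h}, so it goes in M[S, t] for t ∈ {h}.
For S ::= epsilon: FIRST(epsilon) = {epsilon}, so it goes in M[S, t] for t ∈ {}; since epsilon ∈ FIRST, also for every t ∈ FOLLOW(S) = {$}.
None of these place a production in M[S, g].

none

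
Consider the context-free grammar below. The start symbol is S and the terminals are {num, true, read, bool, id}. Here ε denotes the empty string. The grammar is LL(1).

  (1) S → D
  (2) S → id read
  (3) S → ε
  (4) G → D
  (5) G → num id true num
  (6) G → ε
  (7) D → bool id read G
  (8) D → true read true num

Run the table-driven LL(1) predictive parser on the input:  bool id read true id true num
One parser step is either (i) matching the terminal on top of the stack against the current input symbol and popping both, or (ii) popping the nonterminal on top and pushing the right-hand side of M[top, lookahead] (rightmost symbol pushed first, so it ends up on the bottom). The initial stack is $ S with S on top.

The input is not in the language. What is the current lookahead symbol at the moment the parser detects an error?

id

step 1: stack=$ S  input=bool id read true id true num $  — expand S → D
step 2: stack=$ D  input=bool id read true id true num $  — expand D → bool id read G
step 3: stack=$ G read id bool  input=bool id read true id true num $  — match bool
step 4: stack=$ G read id  input=id read true id true num $  — match id
step 5: stack=$ G read  input=read true id true num $  — match read
step 6: stack=$ G  input=true id true num $  — expand G → D
step 7: stack=$ D  input=true id true num $  — expand D → true read true num
step 8: stack=$ num true read true  input=true id true num $  — match true
step 9: stack=$ num true read  input=id true num $  — error: top is terminal read but lookahead is id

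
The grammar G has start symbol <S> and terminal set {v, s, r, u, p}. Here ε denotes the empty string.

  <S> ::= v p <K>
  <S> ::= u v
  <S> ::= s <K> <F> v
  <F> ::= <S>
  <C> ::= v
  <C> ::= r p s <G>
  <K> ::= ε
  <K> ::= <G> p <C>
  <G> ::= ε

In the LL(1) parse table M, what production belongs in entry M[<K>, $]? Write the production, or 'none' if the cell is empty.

FIRST(<S>) = {s, u, v}
FIRST(<C>) = {r, v}
FIRST(<G>) = {ε}
FIRST(<F>) = {s, u, v}  (via <S>)
FIRST(<K>) = {ε, p}  (via <G> p <C>)
FOLLOW(<S>) includes $ since <S> is the start symbol.
FOLLOW(<S>): in <F>::=<S>, the suffix after <S> is empty, so FOLLOW(<S>) ⊇ FOLLOW(<F>) = {v}. Thus FOLLOW(<S>) = {$, v}.
FOLLOW(<K>): in <S>::=v p <K>, the suffix after <K> is empty, so FOLLOW(<K>) ⊇ FOLLOW(<S>) = {$, v}; in <S>::=s <K> <F> v, <K> is followed by <F> v with FIRST {s, u, v}. Thus FOLLOW(<K>) = {$, s, u, v}.
For <K> ::= ε: FIRST(ε) = {ε}, so it goes in M[<K>, t] for t ∈ {}; since ε ∈ FIRST, also for every t ∈ FOLLOW(<K>) = {$, s, u, v}.
For <K> ::= <G> p <C>: FIRST(<G> p <C>) = {p}, so it goes in M[<K>, t] for t ∈ {p}.

<K> ::= ε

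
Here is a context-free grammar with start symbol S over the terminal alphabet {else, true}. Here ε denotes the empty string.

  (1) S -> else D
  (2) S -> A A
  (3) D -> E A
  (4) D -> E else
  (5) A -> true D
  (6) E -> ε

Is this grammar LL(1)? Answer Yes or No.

Yes

FIRST(S) = {else, true}
FIRST(D) = {else, true}
FIRST(A) = {true}
FIRST(E) = {ε}
FOLLOW(S) = {$}
FOLLOW(D) = {$, true}
FOLLOW(A) = {$, true}
FOLLOW(E) = {else, true}
Each cell of M receives at most one production.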